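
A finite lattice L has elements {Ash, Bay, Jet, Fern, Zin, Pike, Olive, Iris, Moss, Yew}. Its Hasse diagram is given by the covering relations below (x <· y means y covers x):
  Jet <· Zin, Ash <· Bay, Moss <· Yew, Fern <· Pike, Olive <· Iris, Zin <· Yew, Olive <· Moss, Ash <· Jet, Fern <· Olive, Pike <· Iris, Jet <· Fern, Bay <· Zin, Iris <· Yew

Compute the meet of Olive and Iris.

Olive

Common lower bounds of {Olive, Iris}: Ash, Fern, Jet, Olive.
The greatest among these is Olive.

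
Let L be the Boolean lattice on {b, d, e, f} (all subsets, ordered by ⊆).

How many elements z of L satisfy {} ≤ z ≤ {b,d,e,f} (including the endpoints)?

The interval [{}, {b,d,e,f}] = {{b,d,e,f}, {b,d,e}, {b,d,f}, {b,d}, {b,e,f}, {b,e}, {b,f}, {b}, {d,e,f}, {d,e}, {d,f}, {d}, {e,f}, {e}, {f}, {}}, which has 16 elements.

16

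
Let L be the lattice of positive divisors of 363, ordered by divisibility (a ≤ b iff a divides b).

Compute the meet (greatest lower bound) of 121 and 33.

In the divisibility order, the meet is the greatest common divisor: gcd(121, 33) = 11.

11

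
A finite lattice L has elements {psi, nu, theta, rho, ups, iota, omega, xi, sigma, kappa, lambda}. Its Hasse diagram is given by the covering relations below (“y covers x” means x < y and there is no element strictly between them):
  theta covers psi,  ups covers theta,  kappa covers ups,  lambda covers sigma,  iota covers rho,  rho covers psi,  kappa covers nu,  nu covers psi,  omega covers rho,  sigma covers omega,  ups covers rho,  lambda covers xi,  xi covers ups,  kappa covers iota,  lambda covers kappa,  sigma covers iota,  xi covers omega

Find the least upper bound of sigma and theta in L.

Common upper bounds of {sigma, theta}: lambda.
The least among these is lambda.

lambda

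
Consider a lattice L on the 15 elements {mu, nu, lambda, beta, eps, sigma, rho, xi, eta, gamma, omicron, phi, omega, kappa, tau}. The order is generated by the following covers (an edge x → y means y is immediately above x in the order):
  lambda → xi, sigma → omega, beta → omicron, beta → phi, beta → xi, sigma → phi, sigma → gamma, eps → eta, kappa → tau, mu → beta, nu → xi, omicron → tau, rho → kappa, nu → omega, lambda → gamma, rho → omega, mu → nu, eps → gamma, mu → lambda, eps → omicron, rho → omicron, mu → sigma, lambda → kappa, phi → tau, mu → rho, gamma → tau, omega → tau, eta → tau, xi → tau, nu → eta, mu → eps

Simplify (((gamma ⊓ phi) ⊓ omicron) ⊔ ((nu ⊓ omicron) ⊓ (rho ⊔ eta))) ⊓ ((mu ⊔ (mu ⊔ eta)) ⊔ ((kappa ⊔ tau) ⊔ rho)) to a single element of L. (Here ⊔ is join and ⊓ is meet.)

mu

gamma ∧ phi = sigma
sigma ∧ omicron = mu
nu ∧ omicron = mu
rho ∨ eta = tau
mu ∧ tau = mu
mu ∨ mu = mu
mu ∨ eta = eta
mu ∨ eta = eta
kappa ∨ tau = tau
tau ∨ rho = tau
eta ∨ tau = tau
mu ∧ tau = mu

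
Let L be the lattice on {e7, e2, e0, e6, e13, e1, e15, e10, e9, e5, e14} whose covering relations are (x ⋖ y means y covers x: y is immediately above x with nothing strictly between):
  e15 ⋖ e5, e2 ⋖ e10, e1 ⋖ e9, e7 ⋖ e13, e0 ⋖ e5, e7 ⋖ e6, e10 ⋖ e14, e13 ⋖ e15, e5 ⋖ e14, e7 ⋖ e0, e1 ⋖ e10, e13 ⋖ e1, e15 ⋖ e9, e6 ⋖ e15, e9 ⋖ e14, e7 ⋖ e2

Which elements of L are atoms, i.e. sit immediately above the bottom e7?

e0, e13, e2, e6

The atoms are exactly the elements that cover e7: e0, e13, e2, e6.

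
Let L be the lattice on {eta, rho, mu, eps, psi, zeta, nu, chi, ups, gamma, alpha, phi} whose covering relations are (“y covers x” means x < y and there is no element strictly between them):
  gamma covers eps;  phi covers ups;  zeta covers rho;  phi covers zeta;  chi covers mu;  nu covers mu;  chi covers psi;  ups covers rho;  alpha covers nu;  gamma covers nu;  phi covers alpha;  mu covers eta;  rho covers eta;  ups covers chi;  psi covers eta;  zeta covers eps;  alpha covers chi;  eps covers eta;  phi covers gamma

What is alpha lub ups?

Common upper bounds of {alpha, ups}: phi.
The least among these is phi.

phi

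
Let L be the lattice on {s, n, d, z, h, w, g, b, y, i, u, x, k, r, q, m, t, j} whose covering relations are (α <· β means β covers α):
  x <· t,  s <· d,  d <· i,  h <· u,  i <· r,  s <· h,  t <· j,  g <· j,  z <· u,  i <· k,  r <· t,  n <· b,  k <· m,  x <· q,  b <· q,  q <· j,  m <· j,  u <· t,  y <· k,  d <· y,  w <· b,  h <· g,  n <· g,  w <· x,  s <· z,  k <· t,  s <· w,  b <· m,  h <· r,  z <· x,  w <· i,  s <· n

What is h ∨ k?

Common upper bounds of {h, k}: j, t.
The least among these is t.

t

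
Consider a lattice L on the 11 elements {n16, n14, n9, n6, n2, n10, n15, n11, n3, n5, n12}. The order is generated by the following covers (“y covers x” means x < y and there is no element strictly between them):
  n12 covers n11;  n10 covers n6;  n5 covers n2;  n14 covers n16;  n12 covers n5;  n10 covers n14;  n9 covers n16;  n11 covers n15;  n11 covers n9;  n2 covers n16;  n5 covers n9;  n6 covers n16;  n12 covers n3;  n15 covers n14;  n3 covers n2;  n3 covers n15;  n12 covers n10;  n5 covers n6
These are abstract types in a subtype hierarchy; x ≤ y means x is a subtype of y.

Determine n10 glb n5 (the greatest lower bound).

Common lower bounds of {n10, n5}: n16, n6.
The greatest among these is n6.

n6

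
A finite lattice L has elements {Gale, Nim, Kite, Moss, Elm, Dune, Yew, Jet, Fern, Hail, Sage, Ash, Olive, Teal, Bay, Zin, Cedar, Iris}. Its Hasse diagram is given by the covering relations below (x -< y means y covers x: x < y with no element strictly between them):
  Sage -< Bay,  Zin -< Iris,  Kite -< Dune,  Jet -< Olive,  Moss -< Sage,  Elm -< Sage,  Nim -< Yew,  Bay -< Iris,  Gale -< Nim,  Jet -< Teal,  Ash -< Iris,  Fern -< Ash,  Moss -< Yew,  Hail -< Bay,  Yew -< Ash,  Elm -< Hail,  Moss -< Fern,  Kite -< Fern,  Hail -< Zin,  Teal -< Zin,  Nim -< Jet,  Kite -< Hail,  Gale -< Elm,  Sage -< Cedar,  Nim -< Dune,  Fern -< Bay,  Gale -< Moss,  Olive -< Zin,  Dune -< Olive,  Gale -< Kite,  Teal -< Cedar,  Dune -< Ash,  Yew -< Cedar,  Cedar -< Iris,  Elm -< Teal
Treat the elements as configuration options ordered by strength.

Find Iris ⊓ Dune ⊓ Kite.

Kite

Common lower bounds of {Iris, Dune, Kite}: Gale, Kite.
The greatest among these is Kite.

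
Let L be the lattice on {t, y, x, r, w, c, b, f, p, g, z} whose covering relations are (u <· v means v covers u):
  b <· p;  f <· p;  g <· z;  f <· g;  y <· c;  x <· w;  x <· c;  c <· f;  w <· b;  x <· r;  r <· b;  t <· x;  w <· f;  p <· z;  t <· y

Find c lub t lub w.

Common upper bounds of {c, t, w}: f, g, p, z.
The least among these is f.

f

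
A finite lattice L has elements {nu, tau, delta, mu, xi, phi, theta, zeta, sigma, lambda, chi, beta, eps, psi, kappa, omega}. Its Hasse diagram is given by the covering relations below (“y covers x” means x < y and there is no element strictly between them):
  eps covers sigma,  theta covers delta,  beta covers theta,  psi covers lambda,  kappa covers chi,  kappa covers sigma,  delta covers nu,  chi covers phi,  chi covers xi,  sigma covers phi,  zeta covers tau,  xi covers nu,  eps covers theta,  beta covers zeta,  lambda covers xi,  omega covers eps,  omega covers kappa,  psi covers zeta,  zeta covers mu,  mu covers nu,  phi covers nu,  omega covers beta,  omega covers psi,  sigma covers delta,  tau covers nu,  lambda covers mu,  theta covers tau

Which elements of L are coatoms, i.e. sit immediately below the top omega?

beta, eps, kappa, psi

The coatoms are exactly the elements covered by omega: beta, eps, kappa, psi.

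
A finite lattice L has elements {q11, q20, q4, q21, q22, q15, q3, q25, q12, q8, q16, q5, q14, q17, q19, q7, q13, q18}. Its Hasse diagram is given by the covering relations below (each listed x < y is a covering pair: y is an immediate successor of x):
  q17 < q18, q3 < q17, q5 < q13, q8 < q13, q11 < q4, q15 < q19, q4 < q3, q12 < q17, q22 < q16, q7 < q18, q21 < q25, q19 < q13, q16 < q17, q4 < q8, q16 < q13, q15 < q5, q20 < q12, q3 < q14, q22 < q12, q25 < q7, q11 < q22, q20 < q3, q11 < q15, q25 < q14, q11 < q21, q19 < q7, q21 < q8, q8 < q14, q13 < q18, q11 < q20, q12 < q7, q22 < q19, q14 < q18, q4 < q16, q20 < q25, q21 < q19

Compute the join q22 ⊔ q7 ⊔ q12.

Common upper bounds of {q22, q7, q12}: q18, q7.
The least among these is q7.

q7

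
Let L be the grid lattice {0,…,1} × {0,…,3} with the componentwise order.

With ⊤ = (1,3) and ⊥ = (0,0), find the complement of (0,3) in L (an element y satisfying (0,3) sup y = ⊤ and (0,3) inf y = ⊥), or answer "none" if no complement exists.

(1,0)

Need y with (0,3) ∨ y = (1,3) and (0,3) ∧ y = (0,0).
Checking each element gives: (1,0).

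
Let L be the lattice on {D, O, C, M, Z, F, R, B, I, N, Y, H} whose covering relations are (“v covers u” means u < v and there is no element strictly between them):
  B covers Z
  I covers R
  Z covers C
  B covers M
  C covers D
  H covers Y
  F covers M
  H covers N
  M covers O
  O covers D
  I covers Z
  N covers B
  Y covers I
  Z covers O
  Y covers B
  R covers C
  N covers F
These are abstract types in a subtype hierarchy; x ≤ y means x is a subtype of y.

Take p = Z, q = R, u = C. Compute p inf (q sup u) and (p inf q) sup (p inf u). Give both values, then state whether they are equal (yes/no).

C; C; yes

q sup u = R, so p inf (q sup u) = Z inf R = C.
p inf q = C and p inf u = C, so (p inf q) sup (p inf u) = C sup C = C.
Equal: yes.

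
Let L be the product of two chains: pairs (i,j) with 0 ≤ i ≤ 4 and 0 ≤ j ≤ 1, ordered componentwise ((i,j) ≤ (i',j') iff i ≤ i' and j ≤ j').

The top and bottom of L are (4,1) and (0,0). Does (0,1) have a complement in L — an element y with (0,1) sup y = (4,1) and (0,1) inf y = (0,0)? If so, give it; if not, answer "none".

(4,0)

Need y with (0,1) ∨ y = (4,1) and (0,1) ∧ y = (0,0).
Checking each element gives: (4,0).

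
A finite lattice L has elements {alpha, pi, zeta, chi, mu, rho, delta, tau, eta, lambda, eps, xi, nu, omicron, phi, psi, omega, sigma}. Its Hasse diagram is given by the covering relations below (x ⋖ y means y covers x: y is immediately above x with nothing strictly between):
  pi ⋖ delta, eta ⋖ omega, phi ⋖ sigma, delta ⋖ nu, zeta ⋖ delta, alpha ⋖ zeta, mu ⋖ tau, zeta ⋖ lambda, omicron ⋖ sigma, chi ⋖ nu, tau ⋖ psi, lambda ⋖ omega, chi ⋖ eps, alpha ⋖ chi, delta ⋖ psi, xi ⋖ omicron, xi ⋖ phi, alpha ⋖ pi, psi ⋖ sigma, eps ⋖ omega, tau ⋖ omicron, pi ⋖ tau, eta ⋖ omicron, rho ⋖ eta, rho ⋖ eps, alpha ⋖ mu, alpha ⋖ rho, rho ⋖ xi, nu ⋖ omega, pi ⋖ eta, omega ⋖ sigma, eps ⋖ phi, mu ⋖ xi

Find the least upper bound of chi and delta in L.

nu

Common upper bounds of {chi, delta}: nu, omega, sigma.
The least among these is nu.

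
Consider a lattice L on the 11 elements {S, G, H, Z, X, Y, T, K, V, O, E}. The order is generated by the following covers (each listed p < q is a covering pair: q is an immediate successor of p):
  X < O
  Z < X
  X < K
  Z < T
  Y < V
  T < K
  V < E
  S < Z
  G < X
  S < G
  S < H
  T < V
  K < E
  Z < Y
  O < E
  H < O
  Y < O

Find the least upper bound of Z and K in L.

Common upper bounds of {Z, K}: E, K.
The least among these is K.

K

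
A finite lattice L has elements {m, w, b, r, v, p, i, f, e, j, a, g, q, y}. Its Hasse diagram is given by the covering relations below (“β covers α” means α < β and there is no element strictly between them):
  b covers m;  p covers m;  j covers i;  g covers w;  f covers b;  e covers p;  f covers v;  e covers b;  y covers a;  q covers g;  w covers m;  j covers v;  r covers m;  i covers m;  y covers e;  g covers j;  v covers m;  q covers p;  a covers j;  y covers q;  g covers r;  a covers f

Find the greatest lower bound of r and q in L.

Common lower bounds of {r, q}: m, r.
The greatest among these is r.

r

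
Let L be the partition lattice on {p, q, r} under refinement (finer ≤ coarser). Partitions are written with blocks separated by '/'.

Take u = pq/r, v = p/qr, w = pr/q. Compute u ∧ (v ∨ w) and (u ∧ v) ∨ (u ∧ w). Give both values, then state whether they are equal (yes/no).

v ∨ w = pqr, so u ∧ (v ∨ w) = pq/r ∧ pqr = pq/r.
u ∧ v = p/q/r and u ∧ w = p/q/r, so (u ∧ v) ∨ (u ∧ w) = p/q/r ∨ p/q/r = p/q/r.
Equal: no.

pq/r; p/q/r; no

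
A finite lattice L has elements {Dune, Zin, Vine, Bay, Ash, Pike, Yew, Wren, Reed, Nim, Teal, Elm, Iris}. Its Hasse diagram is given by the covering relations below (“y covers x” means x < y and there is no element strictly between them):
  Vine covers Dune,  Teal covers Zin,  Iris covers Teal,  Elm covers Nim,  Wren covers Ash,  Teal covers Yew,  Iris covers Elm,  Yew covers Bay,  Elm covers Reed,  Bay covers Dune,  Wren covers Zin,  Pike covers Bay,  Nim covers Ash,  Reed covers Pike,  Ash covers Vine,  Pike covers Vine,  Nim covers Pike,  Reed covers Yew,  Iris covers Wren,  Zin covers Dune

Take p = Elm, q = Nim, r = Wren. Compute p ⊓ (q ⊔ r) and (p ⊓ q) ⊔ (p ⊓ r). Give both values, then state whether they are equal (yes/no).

Elm; Nim; no

q ⊔ r = Iris, so p ⊓ (q ⊔ r) = Elm ⊓ Iris = Elm.
p ⊓ q = Nim and p ⊓ r = Ash, so (p ⊓ q) ⊔ (p ⊓ r) = Nim ⊔ Ash = Nim.
Equal: no.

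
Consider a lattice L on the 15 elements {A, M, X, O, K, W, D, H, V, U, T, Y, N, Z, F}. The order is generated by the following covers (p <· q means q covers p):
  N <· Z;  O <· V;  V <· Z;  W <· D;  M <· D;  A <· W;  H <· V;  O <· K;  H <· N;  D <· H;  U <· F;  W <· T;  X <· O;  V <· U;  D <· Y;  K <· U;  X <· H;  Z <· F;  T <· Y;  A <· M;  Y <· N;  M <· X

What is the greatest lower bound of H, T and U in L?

Common lower bounds of {H, T, U}: A, W.
The greatest among these is W.

W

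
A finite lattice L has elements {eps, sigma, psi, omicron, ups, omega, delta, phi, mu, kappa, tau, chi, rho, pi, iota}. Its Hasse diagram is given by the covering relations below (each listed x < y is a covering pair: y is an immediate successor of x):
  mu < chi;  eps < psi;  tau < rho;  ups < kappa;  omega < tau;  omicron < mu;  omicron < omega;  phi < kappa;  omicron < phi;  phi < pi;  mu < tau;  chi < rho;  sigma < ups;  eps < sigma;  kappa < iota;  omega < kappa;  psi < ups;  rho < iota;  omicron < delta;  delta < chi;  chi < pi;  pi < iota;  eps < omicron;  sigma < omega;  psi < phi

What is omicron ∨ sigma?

omega

Common upper bounds of {omicron, sigma}: iota, kappa, omega, rho, tau.
The least among these is omega.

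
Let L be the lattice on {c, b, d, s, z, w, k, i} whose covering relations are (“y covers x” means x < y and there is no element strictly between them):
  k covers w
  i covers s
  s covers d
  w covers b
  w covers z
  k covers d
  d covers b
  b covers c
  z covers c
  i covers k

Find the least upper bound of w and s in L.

Common upper bounds of {w, s}: i.
The least among these is i.

i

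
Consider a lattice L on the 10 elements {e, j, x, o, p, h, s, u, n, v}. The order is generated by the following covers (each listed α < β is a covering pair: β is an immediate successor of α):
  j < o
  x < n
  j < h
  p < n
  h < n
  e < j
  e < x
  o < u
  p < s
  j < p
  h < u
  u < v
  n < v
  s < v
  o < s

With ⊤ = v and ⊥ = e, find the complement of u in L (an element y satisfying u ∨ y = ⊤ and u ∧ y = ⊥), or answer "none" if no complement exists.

Need y with u ∨ y = v and u ∧ y = e.
Checking each element gives: x.

x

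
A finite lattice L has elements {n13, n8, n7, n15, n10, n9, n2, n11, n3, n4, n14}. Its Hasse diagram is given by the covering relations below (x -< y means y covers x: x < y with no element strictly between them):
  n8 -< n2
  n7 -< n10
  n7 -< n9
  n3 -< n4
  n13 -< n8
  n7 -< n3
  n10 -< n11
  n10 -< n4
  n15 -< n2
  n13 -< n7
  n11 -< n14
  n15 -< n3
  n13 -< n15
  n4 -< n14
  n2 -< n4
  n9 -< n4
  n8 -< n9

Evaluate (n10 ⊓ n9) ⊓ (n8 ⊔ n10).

n7

n10 ∧ n9 = n7
n8 ∨ n10 = n4
n7 ∧ n4 = n7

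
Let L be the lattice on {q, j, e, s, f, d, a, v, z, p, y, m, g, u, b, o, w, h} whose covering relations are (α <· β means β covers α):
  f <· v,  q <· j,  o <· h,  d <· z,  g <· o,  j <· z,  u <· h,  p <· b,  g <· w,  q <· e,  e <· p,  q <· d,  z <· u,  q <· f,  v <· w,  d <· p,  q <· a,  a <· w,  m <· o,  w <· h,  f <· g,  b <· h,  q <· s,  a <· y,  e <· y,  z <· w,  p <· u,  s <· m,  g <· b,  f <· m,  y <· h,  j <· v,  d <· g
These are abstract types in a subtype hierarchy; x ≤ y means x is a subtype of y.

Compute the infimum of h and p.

Common lower bounds of {h, p}: d, e, p, q.
The greatest among these is p.

p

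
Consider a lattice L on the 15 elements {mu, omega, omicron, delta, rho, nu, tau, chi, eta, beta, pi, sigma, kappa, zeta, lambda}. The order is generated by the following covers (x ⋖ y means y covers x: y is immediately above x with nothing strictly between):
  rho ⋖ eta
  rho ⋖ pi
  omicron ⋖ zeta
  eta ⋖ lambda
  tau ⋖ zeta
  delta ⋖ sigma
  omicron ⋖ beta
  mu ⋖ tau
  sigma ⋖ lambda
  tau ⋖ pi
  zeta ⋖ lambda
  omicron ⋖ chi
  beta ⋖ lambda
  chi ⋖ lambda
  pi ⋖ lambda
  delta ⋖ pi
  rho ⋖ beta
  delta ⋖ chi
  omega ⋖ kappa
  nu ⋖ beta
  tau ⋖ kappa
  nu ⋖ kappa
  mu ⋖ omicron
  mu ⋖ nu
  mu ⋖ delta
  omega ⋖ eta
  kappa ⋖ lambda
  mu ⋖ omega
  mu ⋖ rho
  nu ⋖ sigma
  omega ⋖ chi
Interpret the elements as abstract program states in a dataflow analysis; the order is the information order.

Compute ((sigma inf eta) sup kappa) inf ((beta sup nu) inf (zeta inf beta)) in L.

sigma ∧ eta = mu
mu ∨ kappa = kappa
beta ∨ nu = beta
zeta ∧ beta = omicron
beta ∧ omicron = omicron
kappa ∧ omicron = mu

mu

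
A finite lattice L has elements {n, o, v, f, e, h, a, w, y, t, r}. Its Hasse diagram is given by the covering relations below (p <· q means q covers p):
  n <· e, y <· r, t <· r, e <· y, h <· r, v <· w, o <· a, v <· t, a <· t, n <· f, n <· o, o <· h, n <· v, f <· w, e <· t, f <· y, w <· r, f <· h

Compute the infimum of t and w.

Common lower bounds of {t, w}: n, v.
The greatest among these is v.

v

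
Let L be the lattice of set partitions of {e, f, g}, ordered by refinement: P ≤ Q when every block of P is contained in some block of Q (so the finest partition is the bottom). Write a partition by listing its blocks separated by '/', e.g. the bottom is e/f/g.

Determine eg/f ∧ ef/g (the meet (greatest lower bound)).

e/f/g

The meet (common refinement) of eg/f and ef/g intersects blocks pairwise, giving e/f/g.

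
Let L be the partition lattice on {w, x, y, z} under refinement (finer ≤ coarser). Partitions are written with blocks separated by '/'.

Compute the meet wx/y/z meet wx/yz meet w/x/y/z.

w/x/y/z

Common lower bounds of {wx/y/z, wx/yz, w/x/y/z}: w/x/y/z.
The greatest among these is w/x/y/z.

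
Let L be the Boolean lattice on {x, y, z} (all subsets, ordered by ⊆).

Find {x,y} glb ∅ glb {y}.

Under ⊆, meet is intersection: {x,y} ∩ ∅ ∩ {y} = ∅.

∅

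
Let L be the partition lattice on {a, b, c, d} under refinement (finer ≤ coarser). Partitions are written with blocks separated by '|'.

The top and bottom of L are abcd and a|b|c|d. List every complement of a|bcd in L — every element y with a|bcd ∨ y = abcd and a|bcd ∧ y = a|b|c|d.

Need y with a|bcd ∨ y = abcd and a|bcd ∧ y = a|b|c|d.
Checking each element gives: ab|c|d, ac|b|d, ad|b|c.

ab|c|d, ac|b|d, ad|b|c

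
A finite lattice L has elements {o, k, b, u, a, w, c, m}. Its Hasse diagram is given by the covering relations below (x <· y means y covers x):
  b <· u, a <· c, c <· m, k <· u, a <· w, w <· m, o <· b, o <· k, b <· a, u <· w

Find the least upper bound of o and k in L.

Common upper bounds of {o, k}: k, m, u, w.
The least among these is k.

k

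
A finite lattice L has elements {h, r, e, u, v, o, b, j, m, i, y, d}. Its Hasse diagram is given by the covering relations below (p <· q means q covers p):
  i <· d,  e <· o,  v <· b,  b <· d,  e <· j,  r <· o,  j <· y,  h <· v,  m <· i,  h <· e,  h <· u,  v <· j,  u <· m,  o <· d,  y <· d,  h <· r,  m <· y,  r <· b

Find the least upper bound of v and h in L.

v

Common upper bounds of {v, h}: b, d, j, v, y.
The least among these is v.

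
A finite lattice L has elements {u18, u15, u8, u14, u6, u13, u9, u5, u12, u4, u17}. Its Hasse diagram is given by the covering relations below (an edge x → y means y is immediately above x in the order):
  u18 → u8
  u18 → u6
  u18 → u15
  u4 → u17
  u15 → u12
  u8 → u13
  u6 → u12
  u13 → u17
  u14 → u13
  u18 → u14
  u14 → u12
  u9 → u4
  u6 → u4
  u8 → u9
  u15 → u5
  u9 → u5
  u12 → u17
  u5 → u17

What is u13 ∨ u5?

u17

Common upper bounds of {u13, u5}: u17.
The least among these is u17.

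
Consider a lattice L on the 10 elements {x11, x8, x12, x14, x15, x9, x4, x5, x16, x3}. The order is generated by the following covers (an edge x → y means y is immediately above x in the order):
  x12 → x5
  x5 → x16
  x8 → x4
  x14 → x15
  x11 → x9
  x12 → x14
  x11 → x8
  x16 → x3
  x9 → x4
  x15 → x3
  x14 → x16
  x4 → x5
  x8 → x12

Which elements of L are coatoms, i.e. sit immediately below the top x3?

The coatoms are exactly the elements covered by x3: x15, x16.

x15, x16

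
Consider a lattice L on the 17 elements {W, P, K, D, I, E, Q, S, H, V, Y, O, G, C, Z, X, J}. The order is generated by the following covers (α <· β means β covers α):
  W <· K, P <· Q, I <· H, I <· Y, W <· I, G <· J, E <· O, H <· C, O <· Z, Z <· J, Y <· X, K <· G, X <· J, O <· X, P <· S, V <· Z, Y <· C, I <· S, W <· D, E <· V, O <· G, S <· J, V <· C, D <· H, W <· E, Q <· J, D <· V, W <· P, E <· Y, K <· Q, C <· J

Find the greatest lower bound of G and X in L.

Common lower bounds of {G, X}: E, O, W.
The greatest among these is O.

O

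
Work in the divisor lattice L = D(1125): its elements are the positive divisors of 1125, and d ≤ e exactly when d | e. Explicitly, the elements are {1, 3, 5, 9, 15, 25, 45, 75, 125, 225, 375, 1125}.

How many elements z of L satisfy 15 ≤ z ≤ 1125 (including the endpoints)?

6

The interval [15, 1125] = {1125, 15, 225, 375, 45, 75}, which has 6 elements.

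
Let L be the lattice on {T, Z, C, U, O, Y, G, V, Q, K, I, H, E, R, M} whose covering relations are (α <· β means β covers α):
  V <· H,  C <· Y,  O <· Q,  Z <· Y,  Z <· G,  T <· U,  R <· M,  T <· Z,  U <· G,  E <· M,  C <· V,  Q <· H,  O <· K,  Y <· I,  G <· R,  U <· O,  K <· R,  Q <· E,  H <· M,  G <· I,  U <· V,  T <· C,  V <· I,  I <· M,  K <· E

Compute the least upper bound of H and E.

M

Common upper bounds of {H, E}: M.
The least among these is M.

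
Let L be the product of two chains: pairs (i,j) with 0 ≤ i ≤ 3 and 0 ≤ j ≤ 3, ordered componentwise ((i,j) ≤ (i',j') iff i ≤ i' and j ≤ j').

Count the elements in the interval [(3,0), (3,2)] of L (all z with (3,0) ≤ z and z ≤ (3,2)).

3

The interval [(3,0), (3,2)] = {(3,0), (3,1), (3,2)}, which has 3 elements.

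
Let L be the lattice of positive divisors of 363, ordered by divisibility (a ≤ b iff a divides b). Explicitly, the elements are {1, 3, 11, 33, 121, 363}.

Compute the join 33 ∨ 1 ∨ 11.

33

In the divisibility order, the join is the least common multiple: lcm(33, 1, 11) = 33.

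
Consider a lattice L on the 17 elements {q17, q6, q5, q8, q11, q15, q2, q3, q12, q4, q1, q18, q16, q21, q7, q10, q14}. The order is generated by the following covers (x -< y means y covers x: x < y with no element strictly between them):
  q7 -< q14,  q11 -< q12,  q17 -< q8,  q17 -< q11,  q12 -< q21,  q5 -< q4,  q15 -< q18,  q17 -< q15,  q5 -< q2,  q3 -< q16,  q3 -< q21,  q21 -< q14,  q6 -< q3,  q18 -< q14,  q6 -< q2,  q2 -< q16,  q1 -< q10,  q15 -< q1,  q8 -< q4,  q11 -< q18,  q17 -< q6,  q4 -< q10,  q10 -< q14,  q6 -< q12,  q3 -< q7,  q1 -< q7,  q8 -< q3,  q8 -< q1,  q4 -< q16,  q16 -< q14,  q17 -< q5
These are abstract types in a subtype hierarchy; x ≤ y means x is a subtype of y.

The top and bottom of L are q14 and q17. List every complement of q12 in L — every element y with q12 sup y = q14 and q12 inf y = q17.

q1, q10, q15, q4, q5

Need y with q12 ∨ y = q14 and q12 ∧ y = q17.
Checking each element gives: q1, q10, q15, q4, q5.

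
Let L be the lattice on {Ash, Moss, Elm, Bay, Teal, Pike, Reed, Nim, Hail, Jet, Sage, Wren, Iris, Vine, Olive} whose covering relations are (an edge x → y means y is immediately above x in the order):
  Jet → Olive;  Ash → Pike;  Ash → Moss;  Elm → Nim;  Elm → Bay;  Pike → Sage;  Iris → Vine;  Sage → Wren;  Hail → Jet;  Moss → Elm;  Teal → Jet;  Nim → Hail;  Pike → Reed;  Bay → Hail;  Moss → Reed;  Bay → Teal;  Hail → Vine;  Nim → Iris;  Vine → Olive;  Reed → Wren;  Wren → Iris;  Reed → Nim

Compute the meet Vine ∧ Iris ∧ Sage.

Sage

Common lower bounds of {Vine, Iris, Sage}: Ash, Pike, Sage.
The greatest among these is Sage.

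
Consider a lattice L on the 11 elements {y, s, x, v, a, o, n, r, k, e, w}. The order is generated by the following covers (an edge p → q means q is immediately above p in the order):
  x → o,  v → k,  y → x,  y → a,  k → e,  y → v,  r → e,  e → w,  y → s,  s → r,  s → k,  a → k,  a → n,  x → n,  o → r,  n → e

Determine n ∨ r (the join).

Common upper bounds of {n, r}: e, w.
The least among these is e.

e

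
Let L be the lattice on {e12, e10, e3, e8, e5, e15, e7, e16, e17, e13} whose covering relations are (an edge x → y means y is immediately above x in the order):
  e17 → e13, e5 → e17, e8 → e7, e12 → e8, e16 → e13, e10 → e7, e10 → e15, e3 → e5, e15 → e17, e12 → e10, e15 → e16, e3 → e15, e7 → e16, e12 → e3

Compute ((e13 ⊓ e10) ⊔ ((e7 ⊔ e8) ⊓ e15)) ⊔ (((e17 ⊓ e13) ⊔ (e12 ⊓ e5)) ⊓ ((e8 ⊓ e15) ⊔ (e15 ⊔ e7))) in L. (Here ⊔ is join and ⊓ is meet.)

e13 ∧ e10 = e10
e7 ∨ e8 = e7
e7 ∧ e15 = e10
e10 ∨ e10 = e10
e17 ∧ e13 = e17
e12 ∧ e5 = e12
e17 ∨ e12 = e17
e8 ∧ e15 = e12
e15 ∨ e7 = e16
e12 ∨ e16 = e16
e17 ∧ e16 = e15
e10 ∨ e15 = e15

e15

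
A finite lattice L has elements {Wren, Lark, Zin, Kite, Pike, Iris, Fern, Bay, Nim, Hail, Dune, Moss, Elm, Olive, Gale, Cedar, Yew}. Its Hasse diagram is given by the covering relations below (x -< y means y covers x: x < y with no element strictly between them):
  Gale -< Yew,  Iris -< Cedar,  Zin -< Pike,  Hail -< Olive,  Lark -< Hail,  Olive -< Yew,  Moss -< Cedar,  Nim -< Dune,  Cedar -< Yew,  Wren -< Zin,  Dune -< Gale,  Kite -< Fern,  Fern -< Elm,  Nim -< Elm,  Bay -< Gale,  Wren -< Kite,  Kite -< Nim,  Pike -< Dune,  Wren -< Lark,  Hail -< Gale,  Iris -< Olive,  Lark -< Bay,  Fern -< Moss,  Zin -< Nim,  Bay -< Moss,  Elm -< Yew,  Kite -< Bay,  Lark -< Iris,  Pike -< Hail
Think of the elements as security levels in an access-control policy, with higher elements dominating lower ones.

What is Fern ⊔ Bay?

Common upper bounds of {Fern, Bay}: Cedar, Moss, Yew.
The least among these is Moss.

Moss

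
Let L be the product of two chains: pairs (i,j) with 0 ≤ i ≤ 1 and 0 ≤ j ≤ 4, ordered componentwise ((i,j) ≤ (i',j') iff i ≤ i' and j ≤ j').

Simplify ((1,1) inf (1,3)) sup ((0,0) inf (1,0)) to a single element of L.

(1,1)

(1,1) ∧ (1,3) = (1,1)
(0,0) ∧ (1,0) = (0,0)
(1,1) ∨ (0,0) = (1,1)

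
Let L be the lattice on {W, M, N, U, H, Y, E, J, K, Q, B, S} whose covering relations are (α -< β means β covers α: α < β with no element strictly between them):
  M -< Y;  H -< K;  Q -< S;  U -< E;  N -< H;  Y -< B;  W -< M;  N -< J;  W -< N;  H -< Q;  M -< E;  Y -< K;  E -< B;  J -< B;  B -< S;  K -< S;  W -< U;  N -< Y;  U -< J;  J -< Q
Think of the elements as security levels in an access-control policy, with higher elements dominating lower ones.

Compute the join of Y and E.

Common upper bounds of {Y, E}: B, S.
The least among these is B.

B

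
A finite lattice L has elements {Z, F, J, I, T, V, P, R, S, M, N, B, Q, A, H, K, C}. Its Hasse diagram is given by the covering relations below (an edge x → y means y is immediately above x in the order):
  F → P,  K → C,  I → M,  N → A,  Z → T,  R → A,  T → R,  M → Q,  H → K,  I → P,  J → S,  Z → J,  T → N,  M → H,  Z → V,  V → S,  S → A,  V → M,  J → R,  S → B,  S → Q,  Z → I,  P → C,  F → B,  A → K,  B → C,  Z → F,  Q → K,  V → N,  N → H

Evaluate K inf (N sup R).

N ∨ R = A
K ∧ A = A

A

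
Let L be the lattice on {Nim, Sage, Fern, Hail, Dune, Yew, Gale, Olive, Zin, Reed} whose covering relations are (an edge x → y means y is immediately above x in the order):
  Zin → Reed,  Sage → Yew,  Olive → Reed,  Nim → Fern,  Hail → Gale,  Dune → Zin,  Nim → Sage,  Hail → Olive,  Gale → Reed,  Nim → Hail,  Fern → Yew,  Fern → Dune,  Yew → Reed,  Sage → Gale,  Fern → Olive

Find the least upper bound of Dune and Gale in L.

Reed

Common upper bounds of {Dune, Gale}: Reed.
The least among these is Reed.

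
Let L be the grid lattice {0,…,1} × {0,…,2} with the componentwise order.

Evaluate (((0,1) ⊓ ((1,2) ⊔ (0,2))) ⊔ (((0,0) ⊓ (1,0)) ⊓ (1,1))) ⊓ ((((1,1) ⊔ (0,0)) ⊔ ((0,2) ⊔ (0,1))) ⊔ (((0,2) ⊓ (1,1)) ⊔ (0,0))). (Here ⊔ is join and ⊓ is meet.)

(1,2) ∨ (0,2) = (1,2)
(0,1) ∧ (1,2) = (0,1)
(0,0) ∧ (1,0) = (0,0)
(0,0) ∧ (1,1) = (0,0)
(0,1) ∨ (0,0) = (0,1)
(1,1) ∨ (0,0) = (1,1)
(0,2) ∨ (0,1) = (0,2)
(1,1) ∨ (0,2) = (1,2)
(0,2) ∧ (1,1) = (0,1)
(0,1) ∨ (0,0) = (0,1)
(1,2) ∨ (0,1) = (1,2)
(0,1) ∧ (1,2) = (0,1)

(0,1)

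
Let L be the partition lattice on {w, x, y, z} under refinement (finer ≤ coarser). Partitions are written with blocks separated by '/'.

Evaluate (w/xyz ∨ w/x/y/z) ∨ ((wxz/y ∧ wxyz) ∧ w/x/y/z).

w/xyz

w/xyz ∨ w/x/y/z = w/xyz
wxz/y ∧ wxyz = wxz/y
wxz/y ∧ w/x/y/z = w/x/y/z
w/xyz ∨ w/x/y/z = w/xyz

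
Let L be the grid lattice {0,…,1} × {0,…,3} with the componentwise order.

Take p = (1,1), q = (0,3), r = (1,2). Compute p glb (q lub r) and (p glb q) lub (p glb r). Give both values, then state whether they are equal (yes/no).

q lub r = (1,3), so p glb (q lub r) = (1,1) glb (1,3) = (1,1).
p glb q = (0,1) and p glb r = (1,1), so (p glb q) lub (p glb r) = (0,1) lub (1,1) = (1,1).
Equal: yes.

(1,1); (1,1); yes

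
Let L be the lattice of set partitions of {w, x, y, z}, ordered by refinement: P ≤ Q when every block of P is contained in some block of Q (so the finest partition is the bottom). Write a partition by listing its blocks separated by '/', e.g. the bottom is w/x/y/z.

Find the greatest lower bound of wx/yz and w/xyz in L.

The meet (common refinement) of wx/yz and w/xyz intersects blocks pairwise, giving w/x/yz.

w/x/yz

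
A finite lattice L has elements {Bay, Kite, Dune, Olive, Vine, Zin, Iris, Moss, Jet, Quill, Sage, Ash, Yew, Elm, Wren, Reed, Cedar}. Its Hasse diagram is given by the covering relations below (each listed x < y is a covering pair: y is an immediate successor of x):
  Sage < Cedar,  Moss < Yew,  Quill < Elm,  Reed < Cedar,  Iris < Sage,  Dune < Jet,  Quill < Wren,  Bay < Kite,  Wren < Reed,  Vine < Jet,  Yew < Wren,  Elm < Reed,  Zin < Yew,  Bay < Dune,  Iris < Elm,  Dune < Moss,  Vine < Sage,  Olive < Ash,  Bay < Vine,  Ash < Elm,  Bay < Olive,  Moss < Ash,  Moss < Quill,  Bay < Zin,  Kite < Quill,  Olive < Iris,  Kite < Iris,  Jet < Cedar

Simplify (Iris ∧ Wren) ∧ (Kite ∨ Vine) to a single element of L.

Iris ∧ Wren = Kite
Kite ∨ Vine = Sage
Kite ∧ Sage = Kite

Kite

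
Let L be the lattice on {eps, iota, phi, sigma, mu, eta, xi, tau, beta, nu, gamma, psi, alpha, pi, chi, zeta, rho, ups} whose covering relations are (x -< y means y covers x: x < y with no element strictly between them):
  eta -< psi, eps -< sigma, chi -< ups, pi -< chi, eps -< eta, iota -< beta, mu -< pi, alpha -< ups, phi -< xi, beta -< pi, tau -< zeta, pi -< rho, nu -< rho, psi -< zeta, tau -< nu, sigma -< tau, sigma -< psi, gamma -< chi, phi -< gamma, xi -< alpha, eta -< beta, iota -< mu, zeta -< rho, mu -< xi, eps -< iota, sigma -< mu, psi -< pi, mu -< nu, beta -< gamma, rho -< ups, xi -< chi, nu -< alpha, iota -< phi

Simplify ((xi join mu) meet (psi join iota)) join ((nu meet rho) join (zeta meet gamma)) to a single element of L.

rho

xi ∨ mu = xi
psi ∨ iota = pi
xi ∧ pi = mu
nu ∧ rho = nu
zeta ∧ gamma = eta
nu ∨ eta = rho
mu ∨ rho = rho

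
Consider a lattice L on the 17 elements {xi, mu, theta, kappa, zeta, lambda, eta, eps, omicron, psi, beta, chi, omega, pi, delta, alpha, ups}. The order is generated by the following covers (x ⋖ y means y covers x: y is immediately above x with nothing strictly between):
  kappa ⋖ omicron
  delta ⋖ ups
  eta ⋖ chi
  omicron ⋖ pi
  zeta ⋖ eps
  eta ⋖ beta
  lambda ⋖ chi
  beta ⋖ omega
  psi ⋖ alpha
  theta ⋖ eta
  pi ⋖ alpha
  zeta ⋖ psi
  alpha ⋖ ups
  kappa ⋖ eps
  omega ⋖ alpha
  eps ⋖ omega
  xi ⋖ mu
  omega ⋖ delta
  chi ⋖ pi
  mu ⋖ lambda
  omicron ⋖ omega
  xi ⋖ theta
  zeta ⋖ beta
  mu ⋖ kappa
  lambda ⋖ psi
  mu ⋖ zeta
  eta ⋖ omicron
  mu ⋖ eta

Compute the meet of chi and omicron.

Common lower bounds of {chi, omicron}: eta, mu, theta, xi.
The greatest among these is eta.

eta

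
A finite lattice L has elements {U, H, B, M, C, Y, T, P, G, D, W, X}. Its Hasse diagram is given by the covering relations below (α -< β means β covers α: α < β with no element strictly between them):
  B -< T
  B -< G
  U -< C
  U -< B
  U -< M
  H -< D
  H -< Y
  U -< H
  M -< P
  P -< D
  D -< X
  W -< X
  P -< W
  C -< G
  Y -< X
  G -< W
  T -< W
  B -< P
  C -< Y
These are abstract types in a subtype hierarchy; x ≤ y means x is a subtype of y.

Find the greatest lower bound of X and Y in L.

Y

Common lower bounds of {X, Y}: C, H, U, Y.
The greatest among these is Y.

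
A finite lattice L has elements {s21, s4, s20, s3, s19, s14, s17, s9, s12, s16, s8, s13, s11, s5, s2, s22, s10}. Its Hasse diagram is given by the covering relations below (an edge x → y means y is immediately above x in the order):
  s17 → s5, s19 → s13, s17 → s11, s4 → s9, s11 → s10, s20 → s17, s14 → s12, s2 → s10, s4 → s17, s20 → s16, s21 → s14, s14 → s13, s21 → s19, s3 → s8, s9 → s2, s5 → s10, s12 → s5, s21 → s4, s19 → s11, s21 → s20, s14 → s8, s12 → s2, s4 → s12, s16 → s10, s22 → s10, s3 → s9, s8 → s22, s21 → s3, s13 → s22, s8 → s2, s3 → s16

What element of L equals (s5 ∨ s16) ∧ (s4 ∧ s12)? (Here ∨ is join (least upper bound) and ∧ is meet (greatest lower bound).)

s4

s5 ∨ s16 = s10
s4 ∧ s12 = s4
s10 ∧ s4 = s4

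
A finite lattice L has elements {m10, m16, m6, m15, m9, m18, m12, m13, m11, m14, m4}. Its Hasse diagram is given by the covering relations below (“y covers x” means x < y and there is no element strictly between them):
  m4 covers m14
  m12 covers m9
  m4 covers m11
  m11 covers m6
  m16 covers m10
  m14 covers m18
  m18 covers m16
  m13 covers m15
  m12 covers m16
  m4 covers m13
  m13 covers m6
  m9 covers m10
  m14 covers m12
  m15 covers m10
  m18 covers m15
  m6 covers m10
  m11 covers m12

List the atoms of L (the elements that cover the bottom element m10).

m15, m16, m6, m9

The atoms are exactly the elements that cover m10: m15, m16, m6, m9.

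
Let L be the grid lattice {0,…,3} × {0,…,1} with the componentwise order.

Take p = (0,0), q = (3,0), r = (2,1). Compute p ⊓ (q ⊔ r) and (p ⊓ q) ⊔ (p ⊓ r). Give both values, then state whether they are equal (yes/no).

(0,0); (0,0); yes

q ⊔ r = (3,1), so p ⊓ (q ⊔ r) = (0,0) ⊓ (3,1) = (0,0).
p ⊓ q = (0,0) and p ⊓ r = (0,0), so (p ⊓ q) ⊔ (p ⊓ r) = (0,0) ⊔ (0,0) = (0,0).
Equal: yes.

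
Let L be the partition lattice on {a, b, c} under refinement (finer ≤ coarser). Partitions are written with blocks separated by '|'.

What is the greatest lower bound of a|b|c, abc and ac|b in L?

a|b|c

The meet (common refinement) of a|b|c, abc, ac|b intersects blocks pairwise, giving a|b|c.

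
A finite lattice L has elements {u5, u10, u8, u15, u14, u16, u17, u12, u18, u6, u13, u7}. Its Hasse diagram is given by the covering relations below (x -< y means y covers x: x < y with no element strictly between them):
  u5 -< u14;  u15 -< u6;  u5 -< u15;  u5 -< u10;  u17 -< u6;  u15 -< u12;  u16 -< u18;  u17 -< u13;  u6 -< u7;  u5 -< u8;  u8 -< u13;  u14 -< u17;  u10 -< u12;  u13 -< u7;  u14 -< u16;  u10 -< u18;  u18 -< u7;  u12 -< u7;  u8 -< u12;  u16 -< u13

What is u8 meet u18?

u5

Common lower bounds of {u8, u18}: u5.
The greatest among these is u5.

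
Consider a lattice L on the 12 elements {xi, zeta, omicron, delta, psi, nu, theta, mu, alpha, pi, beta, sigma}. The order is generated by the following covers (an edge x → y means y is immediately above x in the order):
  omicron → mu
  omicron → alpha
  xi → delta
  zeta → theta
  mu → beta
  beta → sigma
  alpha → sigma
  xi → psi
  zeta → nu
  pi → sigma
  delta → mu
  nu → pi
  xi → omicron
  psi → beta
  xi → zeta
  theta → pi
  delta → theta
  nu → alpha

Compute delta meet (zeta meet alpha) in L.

zeta ∧ alpha = zeta
delta ∧ zeta = xi

xi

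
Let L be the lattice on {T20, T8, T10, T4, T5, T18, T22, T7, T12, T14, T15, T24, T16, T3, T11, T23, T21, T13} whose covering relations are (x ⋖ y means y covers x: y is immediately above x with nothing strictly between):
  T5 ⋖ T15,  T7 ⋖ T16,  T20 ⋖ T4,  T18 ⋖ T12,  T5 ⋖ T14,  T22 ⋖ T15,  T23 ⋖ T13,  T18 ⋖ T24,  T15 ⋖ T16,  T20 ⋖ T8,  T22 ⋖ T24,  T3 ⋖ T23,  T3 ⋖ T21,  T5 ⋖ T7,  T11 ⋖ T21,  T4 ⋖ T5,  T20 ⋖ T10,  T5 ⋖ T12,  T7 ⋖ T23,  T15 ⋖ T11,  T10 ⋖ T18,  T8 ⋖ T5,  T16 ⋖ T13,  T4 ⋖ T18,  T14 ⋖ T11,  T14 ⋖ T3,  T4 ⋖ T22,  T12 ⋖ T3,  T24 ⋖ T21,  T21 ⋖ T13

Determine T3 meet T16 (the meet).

Common lower bounds of {T3, T16}: T20, T4, T5, T8.
The greatest among these is T5.

T5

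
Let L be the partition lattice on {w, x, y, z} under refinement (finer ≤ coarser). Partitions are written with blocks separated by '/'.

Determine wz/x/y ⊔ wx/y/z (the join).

wxz/y

Common upper bounds of {wz/x/y, wx/y/z}: wxyz, wxz/y.
The least among these is wxz/y.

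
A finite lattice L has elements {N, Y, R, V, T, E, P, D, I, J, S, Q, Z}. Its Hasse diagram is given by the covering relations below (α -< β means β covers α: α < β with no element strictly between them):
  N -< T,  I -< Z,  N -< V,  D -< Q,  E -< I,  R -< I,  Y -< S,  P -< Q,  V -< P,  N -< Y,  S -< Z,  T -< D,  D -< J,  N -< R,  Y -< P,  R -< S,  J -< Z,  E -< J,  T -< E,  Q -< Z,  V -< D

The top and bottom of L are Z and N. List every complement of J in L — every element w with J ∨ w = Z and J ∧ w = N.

Need w with J ∨ w = Z and J ∧ w = N.
Checking each element gives: R, S, Y.

R, S, Y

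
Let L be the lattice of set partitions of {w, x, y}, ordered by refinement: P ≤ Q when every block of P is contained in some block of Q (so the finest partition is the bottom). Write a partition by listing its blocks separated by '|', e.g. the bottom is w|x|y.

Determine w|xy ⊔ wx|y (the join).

wxy

The join of w|xy and wx|y merges any blocks that overlap across the partitions, giving wxy.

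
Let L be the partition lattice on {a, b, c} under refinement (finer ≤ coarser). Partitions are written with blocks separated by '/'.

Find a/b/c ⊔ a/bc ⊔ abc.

The join of a/b/c, a/bc, abc merges any blocks that overlap across the partitions, giving abc.

abc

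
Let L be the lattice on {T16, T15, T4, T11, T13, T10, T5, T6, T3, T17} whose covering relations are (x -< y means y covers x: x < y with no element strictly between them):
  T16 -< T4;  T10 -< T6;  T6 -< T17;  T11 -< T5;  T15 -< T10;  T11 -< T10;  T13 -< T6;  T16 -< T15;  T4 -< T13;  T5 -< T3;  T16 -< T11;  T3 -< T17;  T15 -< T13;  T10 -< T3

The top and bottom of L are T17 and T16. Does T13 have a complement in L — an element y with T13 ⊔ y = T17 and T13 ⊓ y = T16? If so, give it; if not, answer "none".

Need y with T13 ∨ y = T17 and T13 ∧ y = T16.
Checking each element gives: T5.

T5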